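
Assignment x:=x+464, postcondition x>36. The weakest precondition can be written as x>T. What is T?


Formula: wp(x:=E, P) = P[E/x] (substitute E for x in postcondition)
Step 1: Postcondition: x>36
Step 2: Substitute x+464 for x: x+464>36
Step 3: Solve for x: x > 36-464 = -428

-428


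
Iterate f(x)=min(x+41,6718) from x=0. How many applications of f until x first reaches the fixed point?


Step 1: x=0, cap=6718, increment=41
Step 2: x grows by 41 each step until capped at 6718; fixed point is x=6718
Step 3: iterations = ceil(6718/41) = 164

164


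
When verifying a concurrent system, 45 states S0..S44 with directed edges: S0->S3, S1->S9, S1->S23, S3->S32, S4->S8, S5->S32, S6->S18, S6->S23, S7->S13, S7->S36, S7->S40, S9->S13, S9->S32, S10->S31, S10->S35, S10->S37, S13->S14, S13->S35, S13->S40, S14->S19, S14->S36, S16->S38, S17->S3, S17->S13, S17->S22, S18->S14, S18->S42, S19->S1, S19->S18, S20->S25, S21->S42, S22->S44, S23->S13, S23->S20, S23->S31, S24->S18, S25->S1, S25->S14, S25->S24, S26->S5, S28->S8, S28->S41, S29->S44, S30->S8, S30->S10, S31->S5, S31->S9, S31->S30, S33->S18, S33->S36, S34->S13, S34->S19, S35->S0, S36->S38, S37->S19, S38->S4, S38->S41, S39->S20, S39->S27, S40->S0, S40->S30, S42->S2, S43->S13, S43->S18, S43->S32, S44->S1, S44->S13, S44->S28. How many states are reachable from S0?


BFS from S0:
  layer 0: {S0}
  layer 1: {S3}
  layer 2: {S32}
Reachable set: {S0, S3, S32}
Count = 3

3


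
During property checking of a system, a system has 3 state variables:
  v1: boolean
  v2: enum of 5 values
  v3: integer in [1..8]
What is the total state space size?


State space = product of domain sizes of all variables.
Domain sizes:
  v1 (boolean): 2
  v2 (enum of 5 values): 5
  v3 (integer in [1..8]): 8
Product = 2 * 5 * 8 = 80

80


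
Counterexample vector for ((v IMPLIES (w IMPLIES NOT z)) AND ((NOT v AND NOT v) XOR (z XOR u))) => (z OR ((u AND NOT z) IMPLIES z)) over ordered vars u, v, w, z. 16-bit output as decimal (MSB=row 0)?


F1 = ((v IMPLIES (w IMPLIES NOT z)) AND ((NOT v AND NOT v) XOR (z XOR u)))
F2 = (z OR ((u AND NOT z) IMPLIES z))
Counterexample to F1=>F2 is where F1=1 and F2=0.
Evaluate each row (bits = u,v,w,z, MSB first):
  row 0 [0000]: F1=1 F2=1 -> F1&~F2 -> 0
  row 1 [0001]: F1=0 F2=1 -> F1&~F2 -> 0
  row 2 [0010]: F1=1 F2=1 -> F1&~F2 -> 0
  row 3 [0011]: F1=0 F2=1 -> F1&~F2 -> 0
  row 4 [0100]: F1=0 F2=1 -> F1&~F2 -> 0
  row 5 [0101]: F1=1 F2=1 -> F1&~F2 -> 0
  row 6 [0110]: F1=0 F2=1 -> F1&~F2 -> 0
  row 7 [0111]: F1=0 F2=1 -> F1&~F2 -> 0
  row 8 [1000]: F1=0 F2=0 -> F1&~F2 -> 0
  row 9 [1001]: F1=1 F2=1 -> F1&~F2 -> 0
  row 10 [1010]: F1=0 F2=0 -> F1&~F2 -> 0
  row 11 [1011]: F1=1 F2=1 -> F1&~F2 -> 0
  row 12 [1100]: F1=1 F2=0 -> F1&~F2 -> 1
  row 13 [1101]: F1=0 F2=1 -> F1&~F2 -> 0
  row 14 [1110]: F1=1 F2=0 -> F1&~F2 -> 1
  row 15 [1111]: F1=0 F2=1 -> F1&~F2 -> 0
Full result column, 4 rows per line (u,v fixed per line; w,z runs 00..11 left to right):
  rows 0-3 [u,v=00]: 0000  = hex 0
  rows 4-7 [u,v=01]: 0000  = hex 0
  rows 8-11 [u,v=10]: 0000  = hex 0
  rows 12-15 [u,v=11]: 1010  = hex A
Counterexample vector (row 0 .. row 15) = 0000000000001010
Output column grouped in 4s = 0000 0000 0000 1010 = 0x000A
Convert to decimal digit by digit (value = value*16 + digit):
  0 -> 0
  0*16 + 0 = 0
  0*16 + 0 = 0
  0*16 + 10 (A) = 10
Decimal = 10

10


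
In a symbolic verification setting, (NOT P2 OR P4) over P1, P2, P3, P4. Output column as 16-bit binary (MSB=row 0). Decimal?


Formula: (NOT P2 OR P4) over P1, P2, P3, P4 (16 rows)
Evaluate each row (bits = P1,P2,P3,P4, MSB first):
  row 0 [0000]: (NOT 0 OR 0) -> 1
  row 1 [0001]: (NOT 0 OR 1) -> 1
  row 2 [0010]: (NOT 0 OR 0) -> 1
  row 3 [0011]: (NOT 0 OR 1) -> 1
  row 4 [0100]: (NOT 1 OR 0) -> 0
  row 5 [0101]: (NOT 1 OR 1) -> 1
  row 6 [0110]: (NOT 1 OR 0) -> 0
  row 7 [0111]: (NOT 1 OR 1) -> 1
  row 8 [1000]: (NOT 0 OR 0) -> 1
  row 9 [1001]: (NOT 0 OR 1) -> 1
  row 10 [1010]: (NOT 0 OR 0) -> 1
  row 11 [1011]: (NOT 0 OR 1) -> 1
  row 12 [1100]: (NOT 1 OR 0) -> 0
  row 13 [1101]: (NOT 1 OR 1) -> 1
  row 14 [1110]: (NOT 1 OR 0) -> 0
  row 15 [1111]: (NOT 1 OR 1) -> 1
Full result column, 4 rows per line (P1,P2 fixed per line; P3,P4 runs 00..11 left to right):
  rows 0-3 [P1,P2=00]: 1111  = hex F
  rows 4-7 [P1,P2=01]: 0101  = hex 5
  rows 8-11 [P1,P2=10]: 1111  = hex F
  rows 12-15 [P1,P2=11]: 0101  = hex 5
Output column (row 0 .. row 15) = 1111010111110101
Output column grouped in 4s = 1111 0101 1111 0101 = 0xF5F5
Convert to decimal digit by digit (value = value*16 + digit):
  F -> 15
  15*16 + 5 = 245
  245*16 + 15 (F) = 3935
  3935*16 + 5 = 62965
Decimal = 62965

62965


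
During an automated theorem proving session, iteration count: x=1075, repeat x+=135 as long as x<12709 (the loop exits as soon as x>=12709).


Step 1: x goes from 1075 toward 12709 by 135; the body runs while x<12709, so iterations = ceil((bound-start)/step)
Step 2: Distance=11634
Step 3: ceil(11634/135)=87

87


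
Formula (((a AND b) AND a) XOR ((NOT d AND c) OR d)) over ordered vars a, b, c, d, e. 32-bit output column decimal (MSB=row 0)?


Formula: (((a AND b) AND a) XOR ((NOT d AND c) OR d)) over a, b, c, d, e (32 rows)
Evaluate each row (bits = a,b,c,d,e, MSB first):
  row 0 [00000]: (((0 AND 0) AND 0) XOR ((NOT 0 AND 0) OR 0)) -> 0
  row 1 [00001]: (((0 AND 0) AND 0) XOR ((NOT 0 AND 0) OR 0)) -> 0
  row 2 [00010]: (((0 AND 0) AND 0) XOR ((NOT 1 AND 0) OR 1)) -> 1
  row 3 [00011]: (((0 AND 0) AND 0) XOR ((NOT 1 AND 0) OR 1)) -> 1
  row 4 [00100]: (((0 AND 0) AND 0) XOR ((NOT 0 AND 1) OR 0)) -> 1
  row 5 [00101]: (((0 AND 0) AND 0) XOR ((NOT 0 AND 1) OR 0)) -> 1
  row 6 [00110]: (((0 AND 0) AND 0) XOR ((NOT 1 AND 1) OR 1)) -> 1
  row 7 [00111]: (((0 AND 0) AND 0) XOR ((NOT 1 AND 1) OR 1)) -> 1
  row 8 [01000]: (((0 AND 1) AND 0) XOR ((NOT 0 AND 0) OR 0)) -> 0
  row 9 [01001]: (((0 AND 1) AND 0) XOR ((NOT 0 AND 0) OR 0)) -> 0
  row 10 [01010]: (((0 AND 1) AND 0) XOR ((NOT 1 AND 0) OR 1)) -> 1
  row 11 [01011]: (((0 AND 1) AND 0) XOR ((NOT 1 AND 0) OR 1)) -> 1
  row 12 [01100]: (((0 AND 1) AND 0) XOR ((NOT 0 AND 1) OR 0)) -> 1
  row 13 [01101]: (((0 AND 1) AND 0) XOR ((NOT 0 AND 1) OR 0)) -> 1
  row 14 [01110]: (((0 AND 1) AND 0) XOR ((NOT 1 AND 1) OR 1)) -> 1
  row 15 [01111]: (((0 AND 1) AND 0) XOR ((NOT 1 AND 1) OR 1)) -> 1
  row 16 [10000]: (((1 AND 0) AND 1) XOR ((NOT 0 AND 0) OR 0)) -> 0
  row 17 [10001]: (((1 AND 0) AND 1) XOR ((NOT 0 AND 0) OR 0)) -> 0
  row 18 [10010]: (((1 AND 0) AND 1) XOR ((NOT 1 AND 0) OR 1)) -> 1
  row 19 [10011]: (((1 AND 0) AND 1) XOR ((NOT 1 AND 0) OR 1)) -> 1
  row 20 [10100]: (((1 AND 0) AND 1) XOR ((NOT 0 AND 1) OR 0)) -> 1
  row 21 [10101]: (((1 AND 0) AND 1) XOR ((NOT 0 AND 1) OR 0)) -> 1
  row 22 [10110]: (((1 AND 0) AND 1) XOR ((NOT 1 AND 1) OR 1)) -> 1
  row 23 [10111]: (((1 AND 0) AND 1) XOR ((NOT 1 AND 1) OR 1)) -> 1
  row 24 [11000]: (((1 AND 1) AND 1) XOR ((NOT 0 AND 0) OR 0)) -> 1
  row 25 [11001]: (((1 AND 1) AND 1) XOR ((NOT 0 AND 0) OR 0)) -> 1
  row 26 [11010]: (((1 AND 1) AND 1) XOR ((NOT 1 AND 0) OR 1)) -> 0
  row 27 [11011]: (((1 AND 1) AND 1) XOR ((NOT 1 AND 0) OR 1)) -> 0
  row 28 [11100]: (((1 AND 1) AND 1) XOR ((NOT 0 AND 1) OR 0)) -> 0
  row 29 [11101]: (((1 AND 1) AND 1) XOR ((NOT 0 AND 1) OR 0)) -> 0
  row 30 [11110]: (((1 AND 1) AND 1) XOR ((NOT 1 AND 1) OR 1)) -> 0
  row 31 [11111]: (((1 AND 1) AND 1) XOR ((NOT 1 AND 1) OR 1)) -> 0
Full result column, 4 rows per line (a,b,c fixed per line; d,e runs 00..11 left to right):
  rows 0-3 [a,b,c=000]: 0011  = hex 3
  rows 4-7 [a,b,c=001]: 1111  = hex F
  rows 8-11 [a,b,c=010]: 0011  = hex 3
  rows 12-15 [a,b,c=011]: 1111  = hex F
  rows 16-19 [a,b,c=100]: 0011  = hex 3
  rows 20-23 [a,b,c=101]: 1111  = hex F
  rows 24-27 [a,b,c=110]: 1100  = hex C
  rows 28-31 [a,b,c=111]: 0000  = hex 0
Output column (row 0 .. row 31) = 00111111001111110011111111000000
Output column grouped in 4s = 0011 1111 0011 1111 0011 1111 1100 0000 = 0x3F3F3FC0
Convert to decimal digit by digit (value = value*16 + digit):
  3 -> 3
  3*16 + 15 (F) = 63
  63*16 + 3 = 1011
  1011*16 + 15 (F) = 16191
  16191*16 + 3 = 259059
  259059*16 + 15 (F) = 4144959
  4144959*16 + 12 (C) = 66319356
  66319356*16 + 0 = 1061109696
Decimal = 1061109696

1061109696


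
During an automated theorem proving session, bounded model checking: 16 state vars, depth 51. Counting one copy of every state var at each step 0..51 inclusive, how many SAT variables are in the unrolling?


BMC unrolls to depth k, creating one copy of each state var for steps 0..k.
Step count = 51 + 1 = 52 (steps 0 through 51)
Vars per step = 16
Total = 16 * 52 = 832

832


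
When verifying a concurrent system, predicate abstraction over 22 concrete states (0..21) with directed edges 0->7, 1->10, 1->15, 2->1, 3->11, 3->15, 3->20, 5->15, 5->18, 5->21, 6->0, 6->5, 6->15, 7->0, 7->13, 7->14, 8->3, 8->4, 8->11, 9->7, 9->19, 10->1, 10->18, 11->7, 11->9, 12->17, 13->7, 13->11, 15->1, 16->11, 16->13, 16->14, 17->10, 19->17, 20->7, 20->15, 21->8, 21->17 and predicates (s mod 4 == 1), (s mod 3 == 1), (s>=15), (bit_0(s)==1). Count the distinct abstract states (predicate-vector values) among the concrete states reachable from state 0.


BFS from 0:
Concrete reachable: {0, 1, 7, 9, 10, 11, 13, 14, 15, 17, 18, 19}
Abstract via predicates (s mod 4 == 1), (s mod 3 == 1), (s>=15), (bit_0(s)==1):
  (0,0,0,0) <- {0, 14}
  (0,0,0,1) <- {11}
  (0,0,1,0) <- {18}
  (0,0,1,1) <- {15}
  (0,1,0,0) <- {10}
  (0,1,0,1) <- {7}
  (0,1,1,1) <- {19}
  (1,0,0,1) <- {9}
  (1,0,1,1) <- {17}
  (1,1,0,1) <- {1, 13}
Distinct abstract states = 10

10


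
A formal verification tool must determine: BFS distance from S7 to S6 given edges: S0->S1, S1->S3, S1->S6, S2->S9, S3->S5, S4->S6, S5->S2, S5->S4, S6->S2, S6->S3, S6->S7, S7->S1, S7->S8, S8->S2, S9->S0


BFS layer-by-layer from S7:
  dist 0: {S7}
  dist 1: {S1, S8}
  dist 2: {S2, S3, S6}
  -> S6 reached at distance 2
Shortest path length = 2

2


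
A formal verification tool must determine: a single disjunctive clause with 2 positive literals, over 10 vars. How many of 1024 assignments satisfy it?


Step 1: Total=2^10=1024
Step 2: Unsat when all 2 false: 2^8=256
Step 3: Sat=1024-256=768

768


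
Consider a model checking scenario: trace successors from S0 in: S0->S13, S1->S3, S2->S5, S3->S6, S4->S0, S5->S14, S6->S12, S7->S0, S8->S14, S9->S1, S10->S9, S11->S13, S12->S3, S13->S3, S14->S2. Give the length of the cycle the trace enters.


Trace from S0 until a state repeats:
  S0 -> S13 -> S3 -> S6 -> S12 -> S3
S3 first seen at step 2, revisited at step 5.
Cycle length = 5 - 2 = 3

3


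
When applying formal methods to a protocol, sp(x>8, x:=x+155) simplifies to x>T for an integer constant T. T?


Formula: sp(P, x:=E) = exists old_x. (x = E[old_x/x]) AND P[old_x/x] (old_x is the value of x before the assignment; eliminate old_x by solving x = E[old_x/x] for old_x)
Step 1: Precondition P: x>8, i.e. old_x > 8
Step 2: Assignment gives x = old_x + 155, so old_x = x - 155
Step 3: Substitute into P: x - 155 > 8
Step 4: Simplify: x > 8+155 = 163

163


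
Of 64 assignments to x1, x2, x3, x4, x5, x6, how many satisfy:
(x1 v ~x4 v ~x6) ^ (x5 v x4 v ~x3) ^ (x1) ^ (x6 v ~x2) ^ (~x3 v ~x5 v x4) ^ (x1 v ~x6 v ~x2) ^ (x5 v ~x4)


CNF with 7 clauses over 6 vars (64 assignments).
An assignment satisfies CNF iff every clause has >=1 true literal.
Check each row (bits = x1,x2,x3,x4,x5,x6; clause T/F shown):
  row 0 [000000]: clauses=TTFTTTT -> 0
  row 1 [000001]: clauses=TTFTTTT -> 0
  row 2 [000010]: clauses=TTFTTTT -> 0
  row 3 [000011]: clauses=TTFTTTT -> 0
  row 4 [000100]: clauses=TTFTTTF -> 0
  (every remaining row is evaluated the same way; all 64 results are listed next)
Full result column, 8 rows per line (x1,x2,x3 fixed per line; x4,x5,x6 runs 000..111 left to right):
  rows 0-7 [x1,x2,x3=000]: 00000000  (ones: 0)
  rows 8-15 [x1,x2,x3=001]: 00000000  (ones: 0)
  rows 16-23 [x1,x2,x3=010]: 00000000  (ones: 0)
  rows 24-31 [x1,x2,x3=011]: 00000000  (ones: 0)
  rows 32-39 [x1,x2,x3=100]: 11110011  (ones: 6)
  rows 40-47 [x1,x2,x3=101]: 00000011  (ones: 2)
  rows 48-55 [x1,x2,x3=110]: 01010001  (ones: 3)
  rows 56-63 [x1,x2,x3=111]: 00000001  (ones: 1)
Satisfying assignments = 0+0+0+0+6+2+3+1 = 12

12


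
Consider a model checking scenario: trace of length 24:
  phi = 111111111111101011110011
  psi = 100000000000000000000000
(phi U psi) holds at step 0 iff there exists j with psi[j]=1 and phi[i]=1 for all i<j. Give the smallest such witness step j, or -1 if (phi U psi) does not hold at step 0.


(phi U psi) at 0: need smallest j with psi[j]=1 and phi[i]=1 for all i in [0,j).
Scan from step 0:
  step 0: psi=1 and phi held for [0,0) -> witness found
Witness step = 0

0


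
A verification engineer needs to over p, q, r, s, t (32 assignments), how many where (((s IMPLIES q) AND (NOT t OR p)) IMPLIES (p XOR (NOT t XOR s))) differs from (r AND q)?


F1 = (((s IMPLIES q) AND (NOT t OR p)) IMPLIES (p XOR (NOT t XOR s)))
F2 = (r AND q)
Evaluate both on each of 32 rows (bits = p,q,r,s,t):
  row 0 [00000]: F1=1 F2=0 (differ) -> 1
  row 1 [00001]: F1=1 F2=0 (differ) -> 1
  row 2 [00010]: F1=1 F2=0 (differ) -> 1
  row 3 [00011]: F1=1 F2=0 (differ) -> 1
  row 4 [00100]: F1=1 F2=0 (differ) -> 1
  row 5 [00101]: F1=1 F2=0 (differ) -> 1
  row 6 [00110]: F1=1 F2=0 (differ) -> 1
  row 7 [00111]: F1=1 F2=0 (differ) -> 1
  row 8 [01000]: F1=1 F2=0 (differ) -> 1
  row 9 [01001]: F1=1 F2=0 (differ) -> 1
  row 10 [01010]: F1=0 F2=0 -> 0
  row 11 [01011]: F1=1 F2=0 (differ) -> 1
  row 12 [01100]: F1=1 F2=1 -> 0
  row 13 [01101]: F1=1 F2=1 -> 0
  row 14 [01110]: F1=0 F2=1 (differ) -> 1
  row 15 [01111]: F1=1 F2=1 -> 0
  row 16 [10000]: F1=0 F2=0 -> 0
  row 17 [10001]: F1=1 F2=0 (differ) -> 1
  row 18 [10010]: F1=1 F2=0 (differ) -> 1
  row 19 [10011]: F1=1 F2=0 (differ) -> 1
  row 20 [10100]: F1=0 F2=0 -> 0
  row 21 [10101]: F1=1 F2=0 (differ) -> 1
  row 22 [10110]: F1=1 F2=0 (differ) -> 1
  row 23 [10111]: F1=1 F2=0 (differ) -> 1
  row 24 [11000]: F1=0 F2=0 -> 0
  row 25 [11001]: F1=1 F2=0 (differ) -> 1
  row 26 [11010]: F1=1 F2=0 (differ) -> 1
  row 27 [11011]: F1=0 F2=0 -> 0
  row 28 [11100]: F1=0 F2=1 (differ) -> 1
  row 29 [11101]: F1=1 F2=1 -> 0
  row 30 [11110]: F1=1 F2=1 -> 0
  row 31 [11111]: F1=0 F2=1 (differ) -> 1
Full result column, 8 rows per line (p,q fixed per line; r,s,t runs 000..111 left to right):
  rows 0-7 [p,q=00]: 11111111  (ones: 8)
  rows 8-15 [p,q=01]: 11010010  (ones: 4)
  rows 16-23 [p,q=10]: 01110111  (ones: 6)
  rows 24-31 [p,q=11]: 01101001  (ones: 4)
Disagreements = 8+4+6+4 = 22

22


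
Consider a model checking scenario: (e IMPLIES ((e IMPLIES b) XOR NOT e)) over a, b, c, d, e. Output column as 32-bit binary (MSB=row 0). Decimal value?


Formula: (e IMPLIES ((e IMPLIES b) XOR NOT e)) over a, b, c, d, e (32 rows)
Evaluate each row (bits = a,b,c,d,e, MSB first):
  row 0 [00000]: (0 IMPLIES ((0 IMPLIES 0) XOR NOT 0)) -> 1
  row 1 [00001]: (1 IMPLIES ((1 IMPLIES 0) XOR NOT 1)) -> 0
  row 2 [00010]: (0 IMPLIES ((0 IMPLIES 0) XOR NOT 0)) -> 1
  row 3 [00011]: (1 IMPLIES ((1 IMPLIES 0) XOR NOT 1)) -> 0
  row 4 [00100]: (0 IMPLIES ((0 IMPLIES 0) XOR NOT 0)) -> 1
  row 5 [00101]: (1 IMPLIES ((1 IMPLIES 0) XOR NOT 1)) -> 0
  row 6 [00110]: (0 IMPLIES ((0 IMPLIES 0) XOR NOT 0)) -> 1
  row 7 [00111]: (1 IMPLIES ((1 IMPLIES 0) XOR NOT 1)) -> 0
  row 8 [01000]: (0 IMPLIES ((0 IMPLIES 1) XOR NOT 0)) -> 1
  row 9 [01001]: (1 IMPLIES ((1 IMPLIES 1) XOR NOT 1)) -> 1
  row 10 [01010]: (0 IMPLIES ((0 IMPLIES 1) XOR NOT 0)) -> 1
  row 11 [01011]: (1 IMPLIES ((1 IMPLIES 1) XOR NOT 1)) -> 1
  row 12 [01100]: (0 IMPLIES ((0 IMPLIES 1) XOR NOT 0)) -> 1
  row 13 [01101]: (1 IMPLIES ((1 IMPLIES 1) XOR NOT 1)) -> 1
  row 14 [01110]: (0 IMPLIES ((0 IMPLIES 1) XOR NOT 0)) -> 1
  row 15 [01111]: (1 IMPLIES ((1 IMPLIES 1) XOR NOT 1)) -> 1
  row 16 [10000]: (0 IMPLIES ((0 IMPLIES 0) XOR NOT 0)) -> 1
  row 17 [10001]: (1 IMPLIES ((1 IMPLIES 0) XOR NOT 1)) -> 0
  row 18 [10010]: (0 IMPLIES ((0 IMPLIES 0) XOR NOT 0)) -> 1
  row 19 [10011]: (1 IMPLIES ((1 IMPLIES 0) XOR NOT 1)) -> 0
  row 20 [10100]: (0 IMPLIES ((0 IMPLIES 0) XOR NOT 0)) -> 1
  row 21 [10101]: (1 IMPLIES ((1 IMPLIES 0) XOR NOT 1)) -> 0
  row 22 [10110]: (0 IMPLIES ((0 IMPLIES 0) XOR NOT 0)) -> 1
  row 23 [10111]: (1 IMPLIES ((1 IMPLIES 0) XOR NOT 1)) -> 0
  row 24 [11000]: (0 IMPLIES ((0 IMPLIES 1) XOR NOT 0)) -> 1
  row 25 [11001]: (1 IMPLIES ((1 IMPLIES 1) XOR NOT 1)) -> 1
  row 26 [11010]: (0 IMPLIES ((0 IMPLIES 1) XOR NOT 0)) -> 1
  row 27 [11011]: (1 IMPLIES ((1 IMPLIES 1) XOR NOT 1)) -> 1
  row 28 [11100]: (0 IMPLIES ((0 IMPLIES 1) XOR NOT 0)) -> 1
  row 29 [11101]: (1 IMPLIES ((1 IMPLIES 1) XOR NOT 1)) -> 1
  row 30 [11110]: (0 IMPLIES ((0 IMPLIES 1) XOR NOT 0)) -> 1
  row 31 [11111]: (1 IMPLIES ((1 IMPLIES 1) XOR NOT 1)) -> 1
Full result column, 4 rows per line (a,b,c fixed per line; d,e runs 00..11 left to right):
  rows 0-3 [a,b,c=000]: 1010  = hex A
  rows 4-7 [a,b,c=001]: 1010  = hex A
  rows 8-11 [a,b,c=010]: 1111  = hex F
  rows 12-15 [a,b,c=011]: 1111  = hex F
  rows 16-19 [a,b,c=100]: 1010  = hex A
  rows 20-23 [a,b,c=101]: 1010  = hex A
  rows 24-27 [a,b,c=110]: 1111  = hex F
  rows 28-31 [a,b,c=111]: 1111  = hex F
Output column (row 0 .. row 31) = 10101010111111111010101011111111
Output column grouped in 4s = 1010 1010 1111 1111 1010 1010 1111 1111 = 0xAAFFAAFF
Convert to decimal digit by digit (value = value*16 + digit):
  A -> 10
  10*16 + 10 (A) = 170
  170*16 + 15 (F) = 2735
  2735*16 + 15 (F) = 43775
  43775*16 + 10 (A) = 700410
  700410*16 + 10 (A) = 11206570
  11206570*16 + 15 (F) = 179305135
  179305135*16 + 15 (F) = 2868882175
Decimal = 2868882175

2868882175


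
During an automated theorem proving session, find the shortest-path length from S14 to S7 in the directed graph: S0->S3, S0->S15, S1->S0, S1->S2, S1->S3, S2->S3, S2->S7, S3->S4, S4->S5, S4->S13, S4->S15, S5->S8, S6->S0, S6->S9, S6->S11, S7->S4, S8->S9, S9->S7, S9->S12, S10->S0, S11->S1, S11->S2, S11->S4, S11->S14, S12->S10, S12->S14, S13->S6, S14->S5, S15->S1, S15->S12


BFS layer-by-layer from S14:
  dist 0: {S14}
  dist 1: {S5}
  dist 2: {S8}
  dist 3: {S9}
  dist 4: {S7, S12}
  -> S7 reached at distance 4
Shortest path length = 4

4


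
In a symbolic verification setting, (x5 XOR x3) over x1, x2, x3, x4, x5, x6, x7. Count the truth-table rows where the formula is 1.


Formula: (x5 XOR x3) over 7 vars (128 rows)
Evaluate each row (x1, x2, x3, x4, x5, x6, x7 as bits, MSB first):
  row 0 [0000000]: (0 XOR 0) -> 0
  row 1 [0000001]: (0 XOR 0) -> 0
  row 2 [0000010]: (0 XOR 0) -> 0
  row 3 [0000011]: (0 XOR 0) -> 0
  row 4 [0000100]: (1 XOR 0) -> 1
  (every remaining row is evaluated the same way; all 128 results are listed next)
Full result column, 8 rows per line (x1,x2,x3,x4 fixed per line; x5,x6,x7 runs 000..111 left to right):
  rows 0-7 [x1,x2,x3,x4=0000]: 00001111  (ones: 4)
  rows 8-15 [x1,x2,x3,x4=0001]: 00001111  (ones: 4)
  rows 16-23 [x1,x2,x3,x4=0010]: 11110000  (ones: 4)
  rows 24-31 [x1,x2,x3,x4=0011]: 11110000  (ones: 4)
  rows 32-39 [x1,x2,x3,x4=0100]: 00001111  (ones: 4)
  rows 40-47 [x1,x2,x3,x4=0101]: 00001111  (ones: 4)
  rows 48-55 [x1,x2,x3,x4=0110]: 11110000  (ones: 4)
  rows 56-63 [x1,x2,x3,x4=0111]: 11110000  (ones: 4)
  rows 64-71 [x1,x2,x3,x4=1000]: 00001111  (ones: 4)
  rows 72-79 [x1,x2,x3,x4=1001]: 00001111  (ones: 4)
  rows 80-87 [x1,x2,x3,x4=1010]: 11110000  (ones: 4)
  rows 88-95 [x1,x2,x3,x4=1011]: 11110000  (ones: 4)
  rows 96-103 [x1,x2,x3,x4=1100]: 00001111  (ones: 4)
  rows 104-111 [x1,x2,x3,x4=1101]: 00001111  (ones: 4)
  rows 112-119 [x1,x2,x3,x4=1110]: 11110000  (ones: 4)
  rows 120-127 [x1,x2,x3,x4=1111]: 11110000  (ones: 4)
Count of 1-rows = 4+4+4+4+4+4+4+4+4+4+4+4+4+4+4+4 = 64

64


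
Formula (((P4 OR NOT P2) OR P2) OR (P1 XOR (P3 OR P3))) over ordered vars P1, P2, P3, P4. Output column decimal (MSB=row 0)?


Formula: (((P4 OR NOT P2) OR P2) OR (P1 XOR (P3 OR P3))) over P1, P2, P3, P4 (16 rows)
Evaluate each row (bits = P1,P2,P3,P4, MSB first):
  row 0 [0000]: (((0 OR NOT 0) OR 0) OR (0 XOR (0 OR 0))) -> 1
  row 1 [0001]: (((1 OR NOT 0) OR 0) OR (0 XOR (0 OR 0))) -> 1
  row 2 [0010]: (((0 OR NOT 0) OR 0) OR (0 XOR (1 OR 1))) -> 1
  row 3 [0011]: (((1 OR NOT 0) OR 0) OR (0 XOR (1 OR 1))) -> 1
  row 4 [0100]: (((0 OR NOT 1) OR 1) OR (0 XOR (0 OR 0))) -> 1
  row 5 [0101]: (((1 OR NOT 1) OR 1) OR (0 XOR (0 OR 0))) -> 1
  row 6 [0110]: (((0 OR NOT 1) OR 1) OR (0 XOR (1 OR 1))) -> 1
  row 7 [0111]: (((1 OR NOT 1) OR 1) OR (0 XOR (1 OR 1))) -> 1
  row 8 [1000]: (((0 OR NOT 0) OR 0) OR (1 XOR (0 OR 0))) -> 1
  row 9 [1001]: (((1 OR NOT 0) OR 0) OR (1 XOR (0 OR 0))) -> 1
  row 10 [1010]: (((0 OR NOT 0) OR 0) OR (1 XOR (1 OR 1))) -> 1
  row 11 [1011]: (((1 OR NOT 0) OR 0) OR (1 XOR (1 OR 1))) -> 1
  row 12 [1100]: (((0 OR NOT 1) OR 1) OR (1 XOR (0 OR 0))) -> 1
  row 13 [1101]: (((1 OR NOT 1) OR 1) OR (1 XOR (0 OR 0))) -> 1
  row 14 [1110]: (((0 OR NOT 1) OR 1) OR (1 XOR (1 OR 1))) -> 1
  row 15 [1111]: (((1 OR NOT 1) OR 1) OR (1 XOR (1 OR 1))) -> 1
Full result column, 4 rows per line (P1,P2 fixed per line; P3,P4 runs 00..11 left to right):
  rows 0-3 [P1,P2=00]: 1111  = hex F
  rows 4-7 [P1,P2=01]: 1111  = hex F
  rows 8-11 [P1,P2=10]: 1111  = hex F
  rows 12-15 [P1,P2=11]: 1111  = hex F
Output column (row 0 .. row 15) = 1111111111111111
Output column grouped in 4s = 1111 1111 1111 1111 = 0xFFFF
Convert to decimal digit by digit (value = value*16 + digit):
  F -> 15
  15*16 + 15 (F) = 255
  255*16 + 15 (F) = 4095
  4095*16 + 15 (F) = 65535
Decimal = 65535

65535


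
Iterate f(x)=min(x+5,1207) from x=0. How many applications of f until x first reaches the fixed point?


Step 1: x=0, cap=1207, increment=5
Step 2: x grows by 5 each step until capped at 1207; fixed point is x=1207
Step 3: iterations = ceil(1207/5) = 242

242


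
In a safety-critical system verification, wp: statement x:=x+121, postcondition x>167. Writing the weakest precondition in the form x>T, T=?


Formula: wp(x:=E, P) = P[E/x] (substitute E for x in postcondition)
Step 1: Postcondition: x>167
Step 2: Substitute x+121 for x: x+121>167
Step 3: Solve for x: x > 167-121 = 46

46


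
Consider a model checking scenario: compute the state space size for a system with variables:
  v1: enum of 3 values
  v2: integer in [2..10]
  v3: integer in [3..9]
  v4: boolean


State space = product of domain sizes of all variables.
Domain sizes:
  v1 (enum of 3 values): 3
  v2 (integer in [2..10]): 9
  v3 (integer in [3..9]): 7
  v4 (boolean): 2
Product = 3 * 9 * 7 * 2 = 378

378


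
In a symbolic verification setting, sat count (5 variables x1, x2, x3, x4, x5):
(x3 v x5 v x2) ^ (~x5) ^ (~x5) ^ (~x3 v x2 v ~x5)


CNF with 4 clauses over 5 vars (32 assignments).
An assignment satisfies CNF iff every clause has >=1 true literal.
Check each row (bits = x1,x2,x3,x4,x5; clause T/F shown):
  row 0 [00000]: clauses=FTTT -> 0
  row 1 [00001]: clauses=TFFT -> 0
  row 2 [00010]: clauses=FTTT -> 0
  row 3 [00011]: clauses=TFFT -> 0
  row 4 [00100]: clauses=TTTT -> 1
  row 5 [00101]: clauses=TFFF -> 0
  row 6 [00110]: clauses=TTTT -> 1
  row 7 [00111]: clauses=TFFF -> 0
  row 8 [01000]: clauses=TTTT -> 1
  row 9 [01001]: clauses=TFFT -> 0
  row 10 [01010]: clauses=TTTT -> 1
  row 11 [01011]: clauses=TFFT -> 0
  row 12 [01100]: clauses=TTTT -> 1
  row 13 [01101]: clauses=TFFT -> 0
  row 14 [01110]: clauses=TTTT -> 1
  row 15 [01111]: clauses=TFFT -> 0
  row 16 [10000]: clauses=FTTT -> 0
  row 17 [10001]: clauses=TFFT -> 0
  row 18 [10010]: clauses=FTTT -> 0
  row 19 [10011]: clauses=TFFT -> 0
  row 20 [10100]: clauses=TTTT -> 1
  row 21 [10101]: clauses=TFFF -> 0
  row 22 [10110]: clauses=TTTT -> 1
  row 23 [10111]: clauses=TFFF -> 0
  row 24 [11000]: clauses=TTTT -> 1
  row 25 [11001]: clauses=TFFT -> 0
  row 26 [11010]: clauses=TTTT -> 1
  row 27 [11011]: clauses=TFFT -> 0
  row 28 [11100]: clauses=TTTT -> 1
  row 29 [11101]: clauses=TFFT -> 0
  row 30 [11110]: clauses=TTTT -> 1
  row 31 [11111]: clauses=TFFT -> 0
Full result column, 8 rows per line (x1,x2 fixed per line; x3,x4,x5 runs 000..111 left to right):
  rows 0-7 [x1,x2=00]: 00001010  (ones: 2)
  rows 8-15 [x1,x2=01]: 10101010  (ones: 4)
  rows 16-23 [x1,x2=10]: 00001010  (ones: 2)
  rows 24-31 [x1,x2=11]: 10101010  (ones: 4)
Satisfying assignments = 2+4+2+4 = 12

12


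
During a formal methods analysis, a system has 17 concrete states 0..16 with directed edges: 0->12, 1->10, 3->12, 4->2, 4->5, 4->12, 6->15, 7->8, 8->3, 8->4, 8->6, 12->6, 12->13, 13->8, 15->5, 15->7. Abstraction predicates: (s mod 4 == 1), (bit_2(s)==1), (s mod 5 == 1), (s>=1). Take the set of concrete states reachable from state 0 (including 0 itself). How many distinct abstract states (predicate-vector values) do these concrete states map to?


BFS from 0:
Concrete reachable: {0, 2, 3, 4, 5, 6, 7, 8, 12, 13, 15}
Abstract via predicates (s mod 4 == 1), (bit_2(s)==1), (s mod 5 == 1), (s>=1):
  (0,0,0,0) <- {0}
  (0,0,0,1) <- {2, 3, 8}
  (0,1,0,1) <- {4, 7, 12, 15}
  (0,1,1,1) <- {6}
  (1,1,0,1) <- {5, 13}
Distinct abstract states = 5

5


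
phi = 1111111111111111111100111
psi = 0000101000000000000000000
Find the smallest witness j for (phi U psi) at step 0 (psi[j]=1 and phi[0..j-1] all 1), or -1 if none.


(phi U psi) at 0: need smallest j with psi[j]=1 and phi[i]=1 for all i in [0,j).
Scan from step 0:
  step 0: phi=1, psi=0 -> continue
  step 1: phi=1, psi=0 -> continue
  step 2: phi=1, psi=0 -> continue
  step 3: phi=1, psi=0 -> continue
  step 4: psi=1 and phi held for [0,4) -> witness found
Witness step = 4

4


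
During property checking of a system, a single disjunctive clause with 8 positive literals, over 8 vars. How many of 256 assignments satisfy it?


Step 1: Total=2^8=256
Step 2: Unsat when all 8 false: 2^0=1
Step 3: Sat=256-1=255

255


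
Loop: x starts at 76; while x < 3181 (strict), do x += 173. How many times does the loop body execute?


Step 1: x goes from 76 toward 3181 by 173; the body runs while x<3181, so iterations = ceil((bound-start)/step)
Step 2: Distance=3105
Step 3: ceil(3105/173)=18

18


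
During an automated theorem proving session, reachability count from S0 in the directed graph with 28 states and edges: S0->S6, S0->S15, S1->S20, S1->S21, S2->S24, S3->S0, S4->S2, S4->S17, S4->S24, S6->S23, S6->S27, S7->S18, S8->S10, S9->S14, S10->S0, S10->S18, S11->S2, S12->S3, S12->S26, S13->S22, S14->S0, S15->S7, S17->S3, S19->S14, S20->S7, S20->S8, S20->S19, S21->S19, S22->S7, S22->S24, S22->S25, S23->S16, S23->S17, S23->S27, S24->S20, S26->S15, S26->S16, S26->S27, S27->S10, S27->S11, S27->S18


BFS from S0:
  layer 0: {S0}
  layer 1: {S6, S15}
  layer 2: {S7, S23, S27}
  layer 3: {S10, S11, S16, S17, S18}
  layer 4: {S2, S3}
  layer 5: {S24}
  layer 6: {S20}
  layer 7: {S8, S19}
  layer 8: {S14}
Reachable set: {S0, S2, S3, S6, S7, S8, S10, S11, S14, S15, S16, S17, S18, S19, S20, S23, S24, S27}
Count = 18

18


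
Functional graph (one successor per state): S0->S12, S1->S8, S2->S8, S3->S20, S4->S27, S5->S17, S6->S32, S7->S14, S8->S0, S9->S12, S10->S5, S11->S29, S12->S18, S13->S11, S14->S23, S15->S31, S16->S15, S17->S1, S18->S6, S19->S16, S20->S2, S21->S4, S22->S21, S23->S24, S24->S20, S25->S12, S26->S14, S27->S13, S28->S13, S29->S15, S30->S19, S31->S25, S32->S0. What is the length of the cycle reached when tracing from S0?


Trace from S0 until a state repeats:
  S0 -> S12 -> S18 -> S6 -> S32 -> S0
S0 first seen at step 0, revisited at step 5.
Cycle length = 5 - 0 = 5

5


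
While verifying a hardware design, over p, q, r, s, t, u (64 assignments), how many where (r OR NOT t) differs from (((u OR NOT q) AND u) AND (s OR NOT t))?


F1 = (r OR NOT t)
F2 = (((u OR NOT q) AND u) AND (s OR NOT t))
Evaluate both on each of 64 rows (bits = p,q,r,s,t,u):
  row 0 [000000]: F1=1 F2=0 (differ) -> 1
  row 1 [000001]: F1=1 F2=1 -> 0
  row 2 [000010]: F1=0 F2=0 -> 0
  row 3 [000011]: F1=0 F2=0 -> 0
  row 4 [000100]: F1=1 F2=0 (differ) -> 1
  (every remaining row is evaluated the same way; all 64 results are listed next)
Full result column, 8 rows per line (p,q,r fixed per line; s,t,u runs 000..111 left to right):
  rows 0-7 [p,q,r=000]: 10001001  (ones: 3)
  rows 8-15 [p,q,r=001]: 10111010  (ones: 5)
  rows 16-23 [p,q,r=010]: 10001001  (ones: 3)
  rows 24-31 [p,q,r=011]: 10111010  (ones: 5)
  rows 32-39 [p,q,r=100]: 10001001  (ones: 3)
  rows 40-47 [p,q,r=101]: 10111010  (ones: 5)
  rows 48-55 [p,q,r=110]: 10001001  (ones: 3)
  rows 56-63 [p,q,r=111]: 10111010  (ones: 5)
Disagreements = 3+5+3+5+3+5+3+5 = 32

32


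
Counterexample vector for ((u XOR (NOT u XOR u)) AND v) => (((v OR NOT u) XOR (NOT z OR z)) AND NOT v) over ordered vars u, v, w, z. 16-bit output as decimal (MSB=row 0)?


F1 = ((u XOR (NOT u XOR u)) AND v)
F2 = (((v OR NOT u) XOR (NOT z OR z)) AND NOT v)
Counterexample to F1=>F2 is where F1=1 and F2=0.
Evaluate each row (bits = u,v,w,z, MSB first):
  row 0 [0000]: F1=0 F2=0 -> F1&~F2 -> 0
  row 1 [0001]: F1=0 F2=0 -> F1&~F2 -> 0
  row 2 [0010]: F1=0 F2=0 -> F1&~F2 -> 0
  row 3 [0011]: F1=0 F2=0 -> F1&~F2 -> 0
  row 4 [0100]: F1=1 F2=0 -> F1&~F2 -> 1
  row 5 [0101]: F1=1 F2=0 -> F1&~F2 -> 1
  row 6 [0110]: F1=1 F2=0 -> F1&~F2 -> 1
  row 7 [0111]: F1=1 F2=0 -> F1&~F2 -> 1
  row 8 [1000]: F1=0 F2=1 -> F1&~F2 -> 0
  row 9 [1001]: F1=0 F2=1 -> F1&~F2 -> 0
  row 10 [1010]: F1=0 F2=1 -> F1&~F2 -> 0
  row 11 [1011]: F1=0 F2=1 -> F1&~F2 -> 0
  row 12 [1100]: F1=0 F2=0 -> F1&~F2 -> 0
  row 13 [1101]: F1=0 F2=0 -> F1&~F2 -> 0
  row 14 [1110]: F1=0 F2=0 -> F1&~F2 -> 0
  row 15 [1111]: F1=0 F2=0 -> F1&~F2 -> 0
Full result column, 4 rows per line (u,v fixed per line; w,z runs 00..11 left to right):
  rows 0-3 [u,v=00]: 0000  = hex 0
  rows 4-7 [u,v=01]: 1111  = hex F
  rows 8-11 [u,v=10]: 0000  = hex 0
  rows 12-15 [u,v=11]: 0000  = hex 0
Counterexample vector (row 0 .. row 15) = 0000111100000000
Output column grouped in 4s = 0000 1111 0000 0000 = 0x0F00
Convert to decimal digit by digit (value = value*16 + digit):
  0 -> 0
  0*16 + 15 (F) = 15
  15*16 + 0 = 240
  240*16 + 0 = 3840
Decimal = 3840

3840


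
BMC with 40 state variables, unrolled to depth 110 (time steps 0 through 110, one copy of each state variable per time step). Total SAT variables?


BMC unrolls to depth k, creating one copy of each state var for steps 0..k.
Step count = 110 + 1 = 111 (steps 0 through 110)
Vars per step = 40
Total = 40 * 111 = 4440

4440


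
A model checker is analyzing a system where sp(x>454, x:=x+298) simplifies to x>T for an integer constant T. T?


Formula: sp(P, x:=E) = exists old_x. (x = E[old_x/x]) AND P[old_x/x] (old_x is the value of x before the assignment; eliminate old_x by solving x = E[old_x/x] for old_x)
Step 1: Precondition P: x>454, i.e. old_x > 454
Step 2: Assignment gives x = old_x + 298, so old_x = x - 298
Step 3: Substitute into P: x - 298 > 454
Step 4: Simplify: x > 454+298 = 752

752


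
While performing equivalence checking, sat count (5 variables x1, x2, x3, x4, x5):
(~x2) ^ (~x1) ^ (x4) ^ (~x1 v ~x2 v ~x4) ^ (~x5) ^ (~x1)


CNF with 6 clauses over 5 vars (32 assignments).
An assignment satisfies CNF iff every clause has >=1 true literal.
Check each row (bits = x1,x2,x3,x4,x5; clause T/F shown):
  row 0 [00000]: clauses=TTFTTT -> 0
  row 1 [00001]: clauses=TTFTFT -> 0
  row 2 [00010]: clauses=TTTTTT -> 1
  row 3 [00011]: clauses=TTTTFT -> 0
  row 4 [00100]: clauses=TTFTTT -> 0
  row 5 [00101]: clauses=TTFTFT -> 0
  row 6 [00110]: clauses=TTTTTT -> 1
  row 7 [00111]: clauses=TTTTFT -> 0
  row 8 [01000]: clauses=FTFTTT -> 0
  row 9 [01001]: clauses=FTFTFT -> 0
  row 10 [01010]: clauses=FTTTTT -> 0
  row 11 [01011]: clauses=FTTTFT -> 0
  row 12 [01100]: clauses=FTFTTT -> 0
  row 13 [01101]: clauses=FTFTFT -> 0
  row 14 [01110]: clauses=FTTTTT -> 0
  row 15 [01111]: clauses=FTTTFT -> 0
  row 16 [10000]: clauses=TFFTTF -> 0
  row 17 [10001]: clauses=TFFTFF -> 0
  row 18 [10010]: clauses=TFTTTF -> 0
  row 19 [10011]: clauses=TFTTFF -> 0
  row 20 [10100]: clauses=TFFTTF -> 0
  row 21 [10101]: clauses=TFFTFF -> 0
  row 22 [10110]: clauses=TFTTTF -> 0
  row 23 [10111]: clauses=TFTTFF -> 0
  row 24 [11000]: clauses=FFFTTF -> 0
  row 25 [11001]: clauses=FFFTFF -> 0
  row 26 [11010]: clauses=FFTFTF -> 0
  row 27 [11011]: clauses=FFTFFF -> 0
  row 28 [11100]: clauses=FFFTTF -> 0
  row 29 [11101]: clauses=FFFTFF -> 0
  row 30 [11110]: clauses=FFTFTF -> 0
  row 31 [11111]: clauses=FFTFFF -> 0
Full result column, 8 rows per line (x1,x2 fixed per line; x3,x4,x5 runs 000..111 left to right):
  rows 0-7 [x1,x2=00]: 00100010  (ones: 2)
  rows 8-15 [x1,x2=01]: 00000000  (ones: 0)
  rows 16-23 [x1,x2=10]: 00000000  (ones: 0)
  rows 24-31 [x1,x2=11]: 00000000  (ones: 0)
Satisfying assignments = 2+0+0+0 = 2

2


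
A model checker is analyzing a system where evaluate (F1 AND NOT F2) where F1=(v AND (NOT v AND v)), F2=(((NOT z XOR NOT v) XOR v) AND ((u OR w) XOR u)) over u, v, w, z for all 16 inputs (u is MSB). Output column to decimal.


F1 = (v AND (NOT v AND v))
F2 = (((NOT z XOR NOT v) XOR v) AND ((u OR w) XOR u))
Counterexample to F1=>F2 is where F1=1 and F2=0.
Evaluate each row (bits = u,v,w,z, MSB first):
  row 0 [0000]: F1=0 F2=0 -> F1&~F2 -> 0
  row 1 [0001]: F1=0 F2=0 -> F1&~F2 -> 0
  row 2 [0010]: F1=0 F2=0 -> F1&~F2 -> 0
  row 3 [0011]: F1=0 F2=1 -> F1&~F2 -> 0
  row 4 [0100]: F1=0 F2=0 -> F1&~F2 -> 0
  row 5 [0101]: F1=0 F2=0 -> F1&~F2 -> 0
  row 6 [0110]: F1=0 F2=0 -> F1&~F2 -> 0
  row 7 [0111]: F1=0 F2=1 -> F1&~F2 -> 0
  row 8 [1000]: F1=0 F2=0 -> F1&~F2 -> 0
  row 9 [1001]: F1=0 F2=0 -> F1&~F2 -> 0
  row 10 [1010]: F1=0 F2=0 -> F1&~F2 -> 0
  row 11 [1011]: F1=0 F2=0 -> F1&~F2 -> 0
  row 12 [1100]: F1=0 F2=0 -> F1&~F2 -> 0
  row 13 [1101]: F1=0 F2=0 -> F1&~F2 -> 0
  row 14 [1110]: F1=0 F2=0 -> F1&~F2 -> 0
  row 15 [1111]: F1=0 F2=0 -> F1&~F2 -> 0
Full result column, 4 rows per line (u,v fixed per line; w,z runs 00..11 left to right):
  rows 0-3 [u,v=00]: 0000  = hex 0
  rows 4-7 [u,v=01]: 0000  = hex 0
  rows 8-11 [u,v=10]: 0000  = hex 0
  rows 12-15 [u,v=11]: 0000  = hex 0
Counterexample vector (row 0 .. row 15) = 0000000000000000
Output column grouped in 4s = 0000 0000 0000 0000 = 0x0000
Convert to decimal digit by digit (value = value*16 + digit):
  0 -> 0
  0*16 + 0 = 0
  0*16 + 0 = 0
  0*16 + 0 = 0
Decimal = 0

0


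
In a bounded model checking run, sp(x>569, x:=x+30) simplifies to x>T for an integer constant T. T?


Formula: sp(P, x:=E) = exists old_x. (x = E[old_x/x]) AND P[old_x/x] (old_x is the value of x before the assignment; eliminate old_x by solving x = E[old_x/x] for old_x)
Step 1: Precondition P: x>569, i.e. old_x > 569
Step 2: Assignment gives x = old_x + 30, so old_x = x - 30
Step 3: Substitute into P: x - 30 > 569
Step 4: Simplify: x > 569+30 = 599

599


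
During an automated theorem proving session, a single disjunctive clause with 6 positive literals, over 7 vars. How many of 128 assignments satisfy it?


Step 1: Total=2^7=128
Step 2: Unsat when all 6 false: 2^1=2
Step 3: Sat=128-2=126

126


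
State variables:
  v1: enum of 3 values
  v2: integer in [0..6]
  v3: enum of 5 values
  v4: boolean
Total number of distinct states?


State space = product of domain sizes of all variables.
Domain sizes:
  v1 (enum of 3 values): 3
  v2 (integer in [0..6]): 7
  v3 (enum of 5 values): 5
  v4 (boolean): 2
Product = 3 * 7 * 5 * 2 = 210

210


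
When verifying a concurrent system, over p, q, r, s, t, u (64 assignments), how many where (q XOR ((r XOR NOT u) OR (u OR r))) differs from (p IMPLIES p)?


F1 = (q XOR ((r XOR NOT u) OR (u OR r)))
F2 = (p IMPLIES p)
Evaluate both on each of 64 rows (bits = p,q,r,s,t,u):
  row 0 [000000]: F1=1 F2=1 -> 0
  row 1 [000001]: F1=1 F2=1 -> 0
  row 2 [000010]: F1=1 F2=1 -> 0
  row 3 [000011]: F1=1 F2=1 -> 0
  row 4 [000100]: F1=1 F2=1 -> 0
  (every remaining row is evaluated the same way; all 64 results are listed next)
Full result column, 8 rows per line (p,q,r fixed per line; s,t,u runs 000..111 left to right):
  rows 0-7 [p,q,r=000]: 00000000  (ones: 0)
  rows 8-15 [p,q,r=001]: 00000000  (ones: 0)
  rows 16-23 [p,q,r=010]: 11111111  (ones: 8)
  rows 24-31 [p,q,r=011]: 11111111  (ones: 8)
  rows 32-39 [p,q,r=100]: 00000000  (ones: 0)
  rows 40-47 [p,q,r=101]: 00000000  (ones: 0)
  rows 48-55 [p,q,r=110]: 11111111  (ones: 8)
  rows 56-63 [p,q,r=111]: 11111111  (ones: 8)
Disagreements = 0+0+8+8+0+0+8+8 = 32

32


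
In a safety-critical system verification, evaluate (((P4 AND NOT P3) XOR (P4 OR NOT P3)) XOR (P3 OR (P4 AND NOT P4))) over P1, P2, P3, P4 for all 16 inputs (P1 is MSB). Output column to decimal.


Formula: (((P4 AND NOT P3) XOR (P4 OR NOT P3)) XOR (P3 OR (P4 AND NOT P4))) over P1, P2, P3, P4 (16 rows)
Evaluate each row (bits = P1,P2,P3,P4, MSB first):
  row 0 [0000]: (((0 AND NOT 0) XOR (0 OR NOT 0)) XOR (0 OR (0 AND NOT 0))) -> 1
  row 1 [0001]: (((1 AND NOT 0) XOR (1 OR NOT 0)) XOR (0 OR (1 AND NOT 1))) -> 0
  row 2 [0010]: (((0 AND NOT 1) XOR (0 OR NOT 1)) XOR (1 OR (0 AND NOT 0))) -> 1
  row 3 [0011]: (((1 AND NOT 1) XOR (1 OR NOT 1)) XOR (1 OR (1 AND NOT 1))) -> 0
  row 4 [0100]: (((0 AND NOT 0) XOR (0 OR NOT 0)) XOR (0 OR (0 AND NOT 0))) -> 1
  row 5 [0101]: (((1 AND NOT 0) XOR (1 OR NOT 0)) XOR (0 OR (1 AND NOT 1))) -> 0
  row 6 [0110]: (((0 AND NOT 1) XOR (0 OR NOT 1)) XOR (1 OR (0 AND NOT 0))) -> 1
  row 7 [0111]: (((1 AND NOT 1) XOR (1 OR NOT 1)) XOR (1 OR (1 AND NOT 1))) -> 0
  row 8 [1000]: (((0 AND NOT 0) XOR (0 OR NOT 0)) XOR (0 OR (0 AND NOT 0))) -> 1
  row 9 [1001]: (((1 AND NOT 0) XOR (1 OR NOT 0)) XOR (0 OR (1 AND NOT 1))) -> 0
  row 10 [1010]: (((0 AND NOT 1) XOR (0 OR NOT 1)) XOR (1 OR (0 AND NOT 0))) -> 1
  row 11 [1011]: (((1 AND NOT 1) XOR (1 OR NOT 1)) XOR (1 OR (1 AND NOT 1))) -> 0
  row 12 [1100]: (((0 AND NOT 0) XOR (0 OR NOT 0)) XOR (0 OR (0 AND NOT 0))) -> 1
  row 13 [1101]: (((1 AND NOT 0) XOR (1 OR NOT 0)) XOR (0 OR (1 AND NOT 1))) -> 0
  row 14 [1110]: (((0 AND NOT 1) XOR (0 OR NOT 1)) XOR (1 OR (0 AND NOT 0))) -> 1
  row 15 [1111]: (((1 AND NOT 1) XOR (1 OR NOT 1)) XOR (1 OR (1 AND NOT 1))) -> 0
Full result column, 4 rows per line (P1,P2 fixed per line; P3,P4 runs 00..11 left to right):
  rows 0-3 [P1,P2=00]: 1010  = hex A
  rows 4-7 [P1,P2=01]: 1010  = hex A
  rows 8-11 [P1,P2=10]: 1010  = hex A
  rows 12-15 [P1,P2=11]: 1010  = hex A
Output column (row 0 .. row 15) = 1010101010101010
Output column grouped in 4s = 1010 1010 1010 1010 = 0xAAAA
Convert to decimal digit by digit (value = value*16 + digit):
  A -> 10
  10*16 + 10 (A) = 170
  170*16 + 10 (A) = 2730
  2730*16 + 10 (A) = 43690
Decimal = 43690

43690


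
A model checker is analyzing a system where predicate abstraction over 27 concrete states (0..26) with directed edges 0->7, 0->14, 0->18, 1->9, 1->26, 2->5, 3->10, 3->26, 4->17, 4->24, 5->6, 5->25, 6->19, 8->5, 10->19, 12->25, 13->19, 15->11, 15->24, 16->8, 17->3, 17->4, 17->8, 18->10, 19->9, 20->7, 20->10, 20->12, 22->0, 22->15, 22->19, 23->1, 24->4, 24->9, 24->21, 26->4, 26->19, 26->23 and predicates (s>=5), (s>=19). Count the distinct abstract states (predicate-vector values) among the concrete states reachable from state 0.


BFS from 0:
Concrete reachable: {0, 7, 9, 10, 14, 18, 19}
Abstract via predicates (s>=5), (s>=19):
  (0,0) <- {0}
  (1,0) <- {7, 9, 10, 14, 18}
  (1,1) <- {19}
Distinct abstract states = 3

3


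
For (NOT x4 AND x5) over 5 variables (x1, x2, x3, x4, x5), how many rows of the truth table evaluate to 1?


Formula: (NOT x4 AND x5) over 5 vars (32 rows)
Evaluate each row (x1, x2, x3, x4, x5 as bits, MSB first):
  row 0 [00000]: (NOT 0 AND 0) -> 0
  row 1 [00001]: (NOT 0 AND 1) -> 1
  row 2 [00010]: (NOT 1 AND 0) -> 0
  row 3 [00011]: (NOT 1 AND 1) -> 0
  row 4 [00100]: (NOT 0 AND 0) -> 0
  row 5 [00101]: (NOT 0 AND 1) -> 1
  row 6 [00110]: (NOT 1 AND 0) -> 0
  row 7 [00111]: (NOT 1 AND 1) -> 0
  row 8 [01000]: (NOT 0 AND 0) -> 0
  row 9 [01001]: (NOT 0 AND 1) -> 1
  row 10 [01010]: (NOT 1 AND 0) -> 0
  row 11 [01011]: (NOT 1 AND 1) -> 0
  row 12 [01100]: (NOT 0 AND 0) -> 0
  row 13 [01101]: (NOT 0 AND 1) -> 1
  row 14 [01110]: (NOT 1 AND 0) -> 0
  row 15 [01111]: (NOT 1 AND 1) -> 0
  row 16 [10000]: (NOT 0 AND 0) -> 0
  row 17 [10001]: (NOT 0 AND 1) -> 1
  row 18 [10010]: (NOT 1 AND 0) -> 0
  row 19 [10011]: (NOT 1 AND 1) -> 0
  row 20 [10100]: (NOT 0 AND 0) -> 0
  row 21 [10101]: (NOT 0 AND 1) -> 1
  row 22 [10110]: (NOT 1 AND 0) -> 0
  row 23 [10111]: (NOT 1 AND 1) -> 0
  row 24 [11000]: (NOT 0 AND 0) -> 0
  row 25 [11001]: (NOT 0 AND 1) -> 1
  row 26 [11010]: (NOT 1 AND 0) -> 0
  row 27 [11011]: (NOT 1 AND 1) -> 0
  row 28 [11100]: (NOT 0 AND 0) -> 0
  row 29 [11101]: (NOT 0 AND 1) -> 1
  row 30 [11110]: (NOT 1 AND 0) -> 0
  row 31 [11111]: (NOT 1 AND 1) -> 0
Full result column, 8 rows per line (x1,x2 fixed per line; x3,x4,x5 runs 000..111 left to right):
  rows 0-7 [x1,x2=00]: 01000100  (ones: 2)
  rows 8-15 [x1,x2=01]: 01000100  (ones: 2)
  rows 16-23 [x1,x2=10]: 01000100  (ones: 2)
  rows 24-31 [x1,x2=11]: 01000100  (ones: 2)
Count of 1-rows = 2+2+2+2 = 8

8
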